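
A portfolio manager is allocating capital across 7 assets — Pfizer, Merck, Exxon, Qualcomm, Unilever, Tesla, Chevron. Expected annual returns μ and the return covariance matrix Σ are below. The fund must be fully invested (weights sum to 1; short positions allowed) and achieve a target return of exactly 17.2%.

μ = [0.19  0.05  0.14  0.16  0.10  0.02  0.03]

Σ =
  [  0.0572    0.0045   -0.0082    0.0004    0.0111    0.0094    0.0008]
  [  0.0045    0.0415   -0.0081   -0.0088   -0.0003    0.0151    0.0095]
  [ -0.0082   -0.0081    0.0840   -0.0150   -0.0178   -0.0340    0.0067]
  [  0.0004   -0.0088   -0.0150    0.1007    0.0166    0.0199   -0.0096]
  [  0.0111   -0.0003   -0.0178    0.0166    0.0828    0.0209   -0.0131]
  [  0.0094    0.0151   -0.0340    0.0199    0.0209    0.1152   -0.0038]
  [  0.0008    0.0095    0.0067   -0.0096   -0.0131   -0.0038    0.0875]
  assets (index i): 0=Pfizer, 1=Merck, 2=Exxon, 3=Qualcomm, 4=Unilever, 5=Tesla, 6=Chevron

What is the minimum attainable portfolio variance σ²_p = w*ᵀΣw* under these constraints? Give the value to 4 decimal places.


0.0216

p=Σ⁻¹μ = [3.3667  1.7515  2.6885  2.0023  0.9978  -0.0548  0.2827]
q=Σ⁻¹𝟙 = [15.0266  24.9058  22.6051  13.0461  12.3531  6.7107  10.4284]
a=μᵀp=1.531182  b=𝟙ᵀp=11.034824  c=𝟙ᵀq=105.075948  D=ac−b²=39.123061
λ₁=(c·0.172−b)/D = (105.075948·0.172−11.034824)/39.123061 = 0.179900
λ₂=(a−b·0.172)/D = (1.531182−11.034824·0.172)/39.123061 = -0.009376
w* = 0.179900·p + -0.009376·q:
  w_0 = 0.179900·3.3667 + -0.009376·15.0266 = 0.4648  (Pfizer)
  w_1 = 0.179900·1.7515 + -0.009376·24.9058 = 0.0816  (Merck)
  w_2 = 0.179900·2.6885 + -0.009376·22.6051 = 0.2717  (Exxon)
  w_3 = 0.179900·2.0023 + -0.009376·13.0461 = 0.2379  (Qualcomm)
  w_4 = 0.179900·0.9978 + -0.009376·12.3531 = 0.0637  (Unilever)
  w_5 = 0.179900·-0.0548 + -0.009376·6.7107 = -0.0728  (Tesla)
  w_6 = 0.179900·0.2827 + -0.009376·10.4284 = -0.0469  (Chevron)
Σw_i=1.0000  μᵀw=0.1720
σ²=wᵀΣw=λ₁·μ_p+λ₂ = 0.179900·0.172 + -0.009376 = 0.021567 ≈ 0.0216


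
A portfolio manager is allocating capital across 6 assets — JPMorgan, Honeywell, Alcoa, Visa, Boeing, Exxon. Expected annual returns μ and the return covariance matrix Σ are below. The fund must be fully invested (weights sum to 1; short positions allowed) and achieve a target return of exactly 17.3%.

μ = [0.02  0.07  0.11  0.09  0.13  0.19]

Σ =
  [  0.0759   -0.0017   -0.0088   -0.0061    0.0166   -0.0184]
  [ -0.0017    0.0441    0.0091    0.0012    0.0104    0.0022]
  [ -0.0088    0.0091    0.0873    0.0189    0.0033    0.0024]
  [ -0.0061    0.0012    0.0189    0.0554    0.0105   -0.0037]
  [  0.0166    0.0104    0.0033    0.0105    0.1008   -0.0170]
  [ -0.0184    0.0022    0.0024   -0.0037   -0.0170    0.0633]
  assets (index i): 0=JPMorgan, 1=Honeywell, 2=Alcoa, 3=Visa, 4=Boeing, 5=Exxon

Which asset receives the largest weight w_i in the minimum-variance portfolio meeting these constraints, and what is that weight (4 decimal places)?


Exxon (0.6365)

u=Σ⁻¹μ = [1.0728  0.8885  0.8105  1.4162  1.4765  3.7311]
v=Σ⁻¹𝟙 = [20.0885  18.8519  6.7488  17.8814  6.5523  23.5309]
a=μᵀu=1.201139  b=𝟙ᵀu=9.395768  c=𝟙ᵀv=93.653759  D=ac−b²=24.210706
λ₁=(c·0.173−b)/D = (93.653759·0.173−9.395768)/24.210706 = 0.281129
λ₂=(a−b·0.173)/D = (1.201139−9.395768·0.173)/24.210706 = -0.017527
w* = 0.281129·u + -0.017527·v:
  w_0 = 0.281129·1.0728 + -0.017527·20.0885 = -0.0505  (JPMorgan)
  w_1 = 0.281129·0.8885 + -0.017527·18.8519 = -0.0806  (Honeywell)
  w_2 = 0.281129·0.8105 + -0.017527·6.7488 = 0.1096  (Alcoa)
  w_3 = 0.281129·1.4162 + -0.017527·17.8814 = 0.0847  (Visa)
  w_4 = 0.281129·1.4765 + -0.017527·6.5523 = 0.3003  (Boeing)
  w_5 = 0.281129·3.7311 + -0.017527·23.5309 = 0.6365  (Exxon)
Σw_i=1.0000  μᵀw=0.1730
σ²=wᵀΣw=λ₁·μ_p+λ₂ = 0.281129·0.173 + -0.017527 = 0.031109 ≈ 0.0311


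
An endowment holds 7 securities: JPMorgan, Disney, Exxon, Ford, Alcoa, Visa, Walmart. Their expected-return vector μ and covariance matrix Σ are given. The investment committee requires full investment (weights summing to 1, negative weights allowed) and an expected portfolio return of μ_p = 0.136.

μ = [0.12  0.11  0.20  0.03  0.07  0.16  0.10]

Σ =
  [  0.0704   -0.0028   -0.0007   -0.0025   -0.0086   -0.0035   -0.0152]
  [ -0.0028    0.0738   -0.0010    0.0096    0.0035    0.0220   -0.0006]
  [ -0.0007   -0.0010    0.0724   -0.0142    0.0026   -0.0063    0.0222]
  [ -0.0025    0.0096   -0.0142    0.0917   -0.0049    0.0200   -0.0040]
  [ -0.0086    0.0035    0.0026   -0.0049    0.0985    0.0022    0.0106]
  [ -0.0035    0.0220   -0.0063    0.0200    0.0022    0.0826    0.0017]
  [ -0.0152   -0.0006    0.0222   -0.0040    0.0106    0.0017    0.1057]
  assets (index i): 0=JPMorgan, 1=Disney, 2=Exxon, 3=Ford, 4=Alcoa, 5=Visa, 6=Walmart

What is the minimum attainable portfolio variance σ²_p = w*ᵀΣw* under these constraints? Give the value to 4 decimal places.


p=Σ⁻¹μ = [2.0861  0.9761  2.8316  0.3770  0.6991  1.8598  0.5711]
q=Σ⁻¹𝟙 = [18.6826  10.1121  14.1472  11.7386  10.5424  7.9861  8.4920]
a=μᵀp=1.338948  b=𝟙ᵀp=9.400784  c=𝟙ᵀq=81.700975  D=ac−b²=21.018656
λ₁=(c·0.136−b)/D = (81.700975·0.136−9.400784)/21.018656 = 0.081382
λ₂=(a−b·0.136)/D = (1.338948−9.400784·0.136)/21.018656 = 0.002876
w* = 0.081382·p + 0.002876·q:
  w_0 = 0.081382·2.0861 + 0.002876·18.6826 = 0.2235  (JPMorgan)
  w_1 = 0.081382·0.9761 + 0.002876·10.1121 = 0.1085  (Disney)
  w_2 = 0.081382·2.8316 + 0.002876·14.1472 = 0.2711  (Exxon)
  w_3 = 0.081382·0.3770 + 0.002876·11.7386 = 0.0644  (Ford)
  w_4 = 0.081382·0.6991 + 0.002876·10.5424 = 0.0872  (Alcoa)
  w_5 = 0.081382·1.8598 + 0.002876·7.9861 = 0.1743  (Visa)
  w_6 = 0.081382·0.5711 + 0.002876·8.4920 = 0.0709  (Walmart)
Σw_i=1.0000  μᵀw=0.1360
σ²=wᵀΣw=λ₁·μ_p+λ₂ = 0.081382·0.136 + 0.002876 = 0.013944 ≈ 0.0139

0.0139


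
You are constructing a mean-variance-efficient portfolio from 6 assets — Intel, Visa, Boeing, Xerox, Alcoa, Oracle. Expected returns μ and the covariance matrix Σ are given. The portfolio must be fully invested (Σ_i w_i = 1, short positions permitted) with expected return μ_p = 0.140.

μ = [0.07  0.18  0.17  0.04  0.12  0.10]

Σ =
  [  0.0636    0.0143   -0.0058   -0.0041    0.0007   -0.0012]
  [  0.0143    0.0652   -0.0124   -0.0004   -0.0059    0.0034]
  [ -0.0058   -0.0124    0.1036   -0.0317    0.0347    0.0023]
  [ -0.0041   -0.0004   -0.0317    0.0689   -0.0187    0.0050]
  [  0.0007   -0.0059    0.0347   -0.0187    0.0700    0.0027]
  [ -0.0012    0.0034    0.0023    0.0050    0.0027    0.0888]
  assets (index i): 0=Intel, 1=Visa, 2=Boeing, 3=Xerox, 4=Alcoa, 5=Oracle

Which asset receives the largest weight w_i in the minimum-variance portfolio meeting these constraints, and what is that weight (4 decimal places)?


p=Σ⁻¹μ = [0.7257  3.1097  2.1711  1.9578  1.3847  0.8083]
q=Σ⁻¹𝟙 = [15.2035  15.9310  15.2809  25.8490  14.4765  8.5653]
a=μᵀp=1.304927  b=𝟙ᵀp=10.157252  c=𝟙ᵀq=95.306205  D=ac−b²=21.197822
λ₁=(c·0.140−b)/D = (95.306205·0.140−10.157252)/21.197822 = 0.150280
λ₂=(a−b·0.140)/D = (1.304927−10.157252·0.140)/21.197822 = -0.005524
w* = 0.150280·p + -0.005524·q:
  w_0 = 0.150280·0.7257 + -0.005524·15.2035 = 0.0251  (Intel)
  w_1 = 0.150280·3.1097 + -0.005524·15.9310 = 0.3793  (Visa)
  w_2 = 0.150280·2.1711 + -0.005524·15.2809 = 0.2419  (Boeing)
  w_3 = 0.150280·1.9578 + -0.005524·25.8490 = 0.1514  (Xerox)
  w_4 = 0.150280·1.3847 + -0.005524·14.4765 = 0.1281  (Alcoa)
  w_5 = 0.150280·0.8083 + -0.005524·8.5653 = 0.0742  (Oracle)
Σw_i=1.0000  μᵀw=0.1400
σ²=wᵀΣw=λ₁·μ_p+λ₂ = 0.150280·0.140 + -0.005524 = 0.015516 ≈ 0.0155

Visa (0.3793)


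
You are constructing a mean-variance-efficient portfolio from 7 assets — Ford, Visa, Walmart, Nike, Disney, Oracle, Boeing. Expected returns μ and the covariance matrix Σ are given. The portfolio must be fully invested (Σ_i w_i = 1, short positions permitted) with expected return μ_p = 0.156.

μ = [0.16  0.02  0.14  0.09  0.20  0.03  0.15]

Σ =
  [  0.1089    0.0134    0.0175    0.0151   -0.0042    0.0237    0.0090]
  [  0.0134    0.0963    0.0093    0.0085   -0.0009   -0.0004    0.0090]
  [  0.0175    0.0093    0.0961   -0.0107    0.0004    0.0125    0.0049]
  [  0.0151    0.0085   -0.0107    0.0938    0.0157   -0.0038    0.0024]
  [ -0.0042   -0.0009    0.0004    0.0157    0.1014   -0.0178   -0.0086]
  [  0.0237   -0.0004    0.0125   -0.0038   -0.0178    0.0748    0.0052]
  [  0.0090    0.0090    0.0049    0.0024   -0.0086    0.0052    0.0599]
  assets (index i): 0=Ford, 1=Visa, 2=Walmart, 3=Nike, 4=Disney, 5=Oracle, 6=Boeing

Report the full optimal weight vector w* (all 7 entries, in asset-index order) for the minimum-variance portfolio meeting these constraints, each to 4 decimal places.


u=Σ⁻¹μ = [1.0668  -0.3203  1.1823  0.5295  2.1856  0.2323  2.5677]
v=Σ⁻¹𝟙 = [2.0860  7.3727  7.6700  8.6471  12.3293  13.8052  14.8711]
a=μᵀu=1.206704  b=𝟙ᵀu=7.443949  c=𝟙ᵀv=66.781494  D=ac−b²=25.173138
λ₁=(c·0.156−b)/D = (66.781494·0.156−7.443949)/25.173138 = 0.118140
λ₂=(a−b·0.156)/D = (1.206704−7.443949·0.156)/25.173138 = 0.001805
w* = 0.118140·u + 0.001805·v:
  w_0 = 0.118140·1.0668 + 0.001805·2.0860 = 0.1298  (Ford)
  w_1 = 0.118140·-0.3203 + 0.001805·7.3727 = -0.0245  (Visa)
  w_2 = 0.118140·1.1823 + 0.001805·7.6700 = 0.1535  (Walmart)
  w_3 = 0.118140·0.5295 + 0.001805·8.6471 = 0.0782  (Nike)
  w_4 = 0.118140·2.1856 + 0.001805·12.3293 = 0.2805  (Disney)
  w_5 = 0.118140·0.2323 + 0.001805·13.8052 = 0.0524  (Oracle)
  w_6 = 0.118140·2.5677 + 0.001805·14.8711 = 0.3302  (Boeing)
Σw_i=1.0000  μᵀw=0.1560
σ²=wᵀΣw=λ₁·μ_p+λ₂ = 0.118140·0.156 + 0.001805 = 0.020235 ≈ 0.0202

0.1298  -0.0245  0.1535  0.0782  0.2805  0.0524  0.3302


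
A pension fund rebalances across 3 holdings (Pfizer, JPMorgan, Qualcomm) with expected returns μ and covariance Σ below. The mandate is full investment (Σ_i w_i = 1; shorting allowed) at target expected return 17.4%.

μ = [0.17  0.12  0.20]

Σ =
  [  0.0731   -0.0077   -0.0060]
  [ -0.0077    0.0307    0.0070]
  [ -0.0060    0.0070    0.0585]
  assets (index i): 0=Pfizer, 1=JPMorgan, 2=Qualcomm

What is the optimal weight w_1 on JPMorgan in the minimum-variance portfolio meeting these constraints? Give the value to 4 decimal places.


g=Σ⁻¹μ = [3.0059  3.9198  3.2581]
h=Σ⁻¹𝟙 = [18.4665  33.7976  14.9439]
a=μᵀg=1.632995  b=𝟙ᵀg=10.183795  c=𝟙ᵀh=67.207981  D=ac−b²=6.040629
λ₁=(c·0.174−b)/D = (67.207981·0.174−10.183795)/6.040629 = 0.250039
λ₂=(a−b·0.174)/D = (1.632995−10.183795·0.174)/6.040629 = -0.023008
w* = 0.250039·g + -0.023008·h:
  w_0 = 0.250039·3.0059 + -0.023008·18.4665 = 0.3267  (Pfizer)
  w_1 = 0.250039·3.9198 + -0.023008·33.7976 = 0.2025  (JPMorgan)
  w_2 = 0.250039·3.2581 + -0.023008·14.9439 = 0.4708  (Qualcomm)
Σw_i=1.0000  μᵀw=0.1740
σ²=wᵀΣw=λ₁·μ_p+λ₂ = 0.250039·0.174 + -0.023008 = 0.020498 ≈ 0.0205

0.2025


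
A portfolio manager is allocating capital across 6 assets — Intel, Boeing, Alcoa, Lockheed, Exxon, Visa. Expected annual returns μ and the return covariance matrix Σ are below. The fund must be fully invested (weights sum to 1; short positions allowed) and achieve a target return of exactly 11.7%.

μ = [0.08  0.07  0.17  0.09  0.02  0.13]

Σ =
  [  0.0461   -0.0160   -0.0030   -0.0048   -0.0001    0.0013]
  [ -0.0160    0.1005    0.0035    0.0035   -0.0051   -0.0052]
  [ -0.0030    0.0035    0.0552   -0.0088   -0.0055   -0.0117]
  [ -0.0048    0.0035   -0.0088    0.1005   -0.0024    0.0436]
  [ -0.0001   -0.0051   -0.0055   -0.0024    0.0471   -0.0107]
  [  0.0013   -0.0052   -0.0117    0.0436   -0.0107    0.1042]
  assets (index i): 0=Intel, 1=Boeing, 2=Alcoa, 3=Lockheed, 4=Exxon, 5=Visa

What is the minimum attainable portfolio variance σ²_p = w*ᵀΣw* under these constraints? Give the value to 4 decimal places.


0.0117

g=Σ⁻¹μ = [2.3764  1.0725  3.7108  0.6549  1.3656  1.5543]
h=Σ⁻¹𝟙 = [29.3453  15.5613  25.5927  8.3803  29.2052  12.3735]
a=μᵀg=1.184339  b=𝟙ᵀg=10.734558  c=𝟙ᵀh=120.458285  D=ac−b²=27.432743
λ₁=(c·0.117−b)/D = (120.458285·0.117−10.734558)/27.432743 = 0.122447
λ₂=(a−b·0.117)/D = (1.184339−10.734558·0.117)/27.432743 = -0.002610
w* = 0.122447·g + -0.002610·h:
  w_0 = 0.122447·2.3764 + -0.002610·29.3453 = 0.2144  (Intel)
  w_1 = 0.122447·1.0725 + -0.002610·15.5613 = 0.0907  (Boeing)
  w_2 = 0.122447·3.7108 + -0.002610·25.5927 = 0.3876  (Alcoa)
  w_3 = 0.122447·0.6549 + -0.002610·8.3803 = 0.0583  (Lockheed)
  w_4 = 0.122447·1.3656 + -0.002610·29.2052 = 0.0910  (Exxon)
  w_5 = 0.122447·1.5543 + -0.002610·12.3735 = 0.1580  (Visa)
Σw_i=1.0000  μᵀw=0.1170
σ²=wᵀΣw=λ₁·μ_p+λ₂ = 0.122447·0.117 + -0.002610 = 0.011716 ≈ 0.0117


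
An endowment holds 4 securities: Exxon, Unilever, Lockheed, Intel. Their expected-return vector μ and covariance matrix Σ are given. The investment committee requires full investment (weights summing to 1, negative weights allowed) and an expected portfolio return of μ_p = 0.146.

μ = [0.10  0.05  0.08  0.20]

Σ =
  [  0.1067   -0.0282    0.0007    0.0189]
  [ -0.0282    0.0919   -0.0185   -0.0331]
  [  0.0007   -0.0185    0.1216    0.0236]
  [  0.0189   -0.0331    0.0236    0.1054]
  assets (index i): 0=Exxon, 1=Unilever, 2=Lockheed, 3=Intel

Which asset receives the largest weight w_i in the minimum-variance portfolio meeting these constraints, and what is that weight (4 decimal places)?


Intel (0.5908)

p=Σ⁻¹μ = [1.0102  1.7278  0.4982  2.1474]
q=Σ⁻¹𝟙 = [12.7429  20.8337  9.0453  11.7200]
a=μᵀp=0.656751  b=𝟙ᵀp=5.383603  c=𝟙ᵀq=54.341997  D=ac−b²=6.706003
λ₁=(c·0.146−b)/D = (54.341997·0.146−5.383603)/6.706003 = 0.380305
λ₂=(a−b·0.146)/D = (0.656751−5.383603·0.146)/6.706003 = -0.019274
w* = 0.380305·p + -0.019274·q:
  w_0 = 0.380305·1.0102 + -0.019274·12.7429 = 0.1386  (Exxon)
  w_1 = 0.380305·1.7278 + -0.019274·20.8337 = 0.2555  (Unilever)
  w_2 = 0.380305·0.4982 + -0.019274·9.0453 = 0.0151  (Lockheed)
  w_3 = 0.380305·2.1474 + -0.019274·11.7200 = 0.5908  (Intel)
Σw_i=1.0000  μᵀw=0.1460
σ²=wᵀΣw=λ₁·μ_p+λ₂ = 0.380305·0.146 + -0.019274 = 0.036250 ≈ 0.0363


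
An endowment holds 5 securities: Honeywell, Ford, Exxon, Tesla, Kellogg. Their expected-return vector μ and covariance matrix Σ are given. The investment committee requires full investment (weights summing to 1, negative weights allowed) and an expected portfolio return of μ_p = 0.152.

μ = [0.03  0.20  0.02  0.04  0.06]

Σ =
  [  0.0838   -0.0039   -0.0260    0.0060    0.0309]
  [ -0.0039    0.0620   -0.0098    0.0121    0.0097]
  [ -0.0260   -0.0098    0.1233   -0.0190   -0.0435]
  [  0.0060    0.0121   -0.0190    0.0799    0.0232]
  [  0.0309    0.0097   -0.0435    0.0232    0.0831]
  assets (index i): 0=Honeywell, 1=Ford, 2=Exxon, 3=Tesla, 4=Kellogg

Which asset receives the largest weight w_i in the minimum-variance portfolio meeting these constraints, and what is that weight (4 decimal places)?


Ford (0.7102)

g=Σ⁻¹μ = [0.5455  3.2966  0.7183  -0.0185  0.5155]
h=Σ⁻¹𝟙 = [13.1342  15.9881  17.8649  9.9102  11.8686]
a=μᵀg=0.720245  b=𝟙ᵀg=5.057463  c=𝟙ᵀh=68.765934  D=ac−b²=23.950376
λ₁=(c·0.152−b)/D = (68.765934·0.152−5.057463)/23.950376 = 0.225256
λ₂=(a−b·0.152)/D = (0.720245−5.057463·0.152)/23.950376 = -0.002025
w* = 0.225256·g + -0.002025·h:
  w_0 = 0.225256·0.5455 + -0.002025·13.1342 = 0.0963  (Honeywell)
  w_1 = 0.225256·3.2966 + -0.002025·15.9881 = 0.7102  (Ford)
  w_2 = 0.225256·0.7183 + -0.002025·17.8649 = 0.1256  (Exxon)
  w_3 = 0.225256·-0.0185 + -0.002025·9.9102 = -0.0242  (Tesla)
  w_4 = 0.225256·0.5155 + -0.002025·11.8686 = 0.0921  (Kellogg)
Σw_i=1.0000  μᵀw=0.1520
σ²=wᵀΣw=λ₁·μ_p+λ₂ = 0.225256·0.152 + -0.002025 = 0.032214 ≈ 0.0322


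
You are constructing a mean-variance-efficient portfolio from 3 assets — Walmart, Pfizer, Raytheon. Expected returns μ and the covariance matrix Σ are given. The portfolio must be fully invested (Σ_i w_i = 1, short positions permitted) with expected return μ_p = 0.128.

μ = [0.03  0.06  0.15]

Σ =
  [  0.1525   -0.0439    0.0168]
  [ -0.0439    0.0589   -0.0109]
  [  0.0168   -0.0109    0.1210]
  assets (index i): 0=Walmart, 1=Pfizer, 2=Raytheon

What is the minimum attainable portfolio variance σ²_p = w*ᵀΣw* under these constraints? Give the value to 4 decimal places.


0.0672

x=Σ⁻¹μ = [0.5285  1.6560  1.3155]
y=Σ⁻¹𝟙 = [13.9233  29.0107  8.9447]
a=μᵀx=0.312539  b=𝟙ᵀx=3.500039  c=𝟙ᵀy=51.878602  D=ac−b²=3.963795
λ₁=(c·0.128−b)/D = (51.878602·0.128−3.500039)/3.963795 = 0.792277
λ₂=(a−b·0.128)/D = (0.312539−3.500039·0.128)/3.963795 = -0.034176
w* = 0.792277·x + -0.034176·y:
  w_0 = 0.792277·0.5285 + -0.034176·13.9233 = -0.0571  (Walmart)
  w_1 = 0.792277·1.6560 + -0.034176·29.0107 = 0.3206  (Pfizer)
  w_2 = 0.792277·1.3155 + -0.034176·8.9447 = 0.7365  (Raytheon)
Σw_i=1.0000  μᵀw=0.1280
σ²=wᵀΣw=λ₁·μ_p+λ₂ = 0.792277·0.128 + -0.034176 = 0.067235 ≈ 0.0672


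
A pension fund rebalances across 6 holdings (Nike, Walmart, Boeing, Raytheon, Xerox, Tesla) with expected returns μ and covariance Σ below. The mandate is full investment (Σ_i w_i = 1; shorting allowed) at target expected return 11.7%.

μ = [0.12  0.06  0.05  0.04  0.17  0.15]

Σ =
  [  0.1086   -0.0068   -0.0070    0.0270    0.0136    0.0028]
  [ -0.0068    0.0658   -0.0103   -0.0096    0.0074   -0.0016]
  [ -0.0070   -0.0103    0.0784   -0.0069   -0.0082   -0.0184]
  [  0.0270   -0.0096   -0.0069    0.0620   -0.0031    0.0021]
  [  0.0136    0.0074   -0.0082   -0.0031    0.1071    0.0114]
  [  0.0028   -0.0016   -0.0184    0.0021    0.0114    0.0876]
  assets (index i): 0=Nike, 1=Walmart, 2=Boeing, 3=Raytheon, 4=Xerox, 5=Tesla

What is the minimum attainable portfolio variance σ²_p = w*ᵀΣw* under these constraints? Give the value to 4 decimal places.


0.0180

u=Σ⁻¹μ = [0.9143  1.2261  1.5030  0.6082  1.3239  1.8343]
v=Σ⁻¹𝟙 = [5.8342  21.5543  22.0884  19.2722  7.7819  14.7876]
a=μᵀu=0.782970  b=𝟙ᵀu=7.409735  c=𝟙ᵀv=91.318588  D=ac−b²=16.595547
λ₁=(c·0.117−b)/D = (91.318588·0.117−7.409735)/16.595547 = 0.197314
λ₂=(a−b·0.117)/D = (0.782970−7.409735·0.117)/16.595547 = -0.005060
w* = 0.197314·u + -0.005060·v:
  w_0 = 0.197314·0.9143 + -0.005060·5.8342 = 0.1509  (Nike)
  w_1 = 0.197314·1.2261 + -0.005060·21.5543 = 0.1329  (Walmart)
  w_2 = 0.197314·1.5030 + -0.005060·22.0884 = 0.1848  (Boeing)
  w_3 = 0.197314·0.6082 + -0.005060·19.2722 = 0.0225  (Raytheon)
  w_4 = 0.197314·1.3239 + -0.005060·7.7819 = 0.2219  (Xerox)
  w_5 = 0.197314·1.8343 + -0.005060·14.7876 = 0.2871  (Tesla)
Σw_i=1.0000  μᵀw=0.1170
σ²=wᵀΣw=λ₁·μ_p+λ₂ = 0.197314·0.117 + -0.005060 = 0.018026 ≈ 0.0180


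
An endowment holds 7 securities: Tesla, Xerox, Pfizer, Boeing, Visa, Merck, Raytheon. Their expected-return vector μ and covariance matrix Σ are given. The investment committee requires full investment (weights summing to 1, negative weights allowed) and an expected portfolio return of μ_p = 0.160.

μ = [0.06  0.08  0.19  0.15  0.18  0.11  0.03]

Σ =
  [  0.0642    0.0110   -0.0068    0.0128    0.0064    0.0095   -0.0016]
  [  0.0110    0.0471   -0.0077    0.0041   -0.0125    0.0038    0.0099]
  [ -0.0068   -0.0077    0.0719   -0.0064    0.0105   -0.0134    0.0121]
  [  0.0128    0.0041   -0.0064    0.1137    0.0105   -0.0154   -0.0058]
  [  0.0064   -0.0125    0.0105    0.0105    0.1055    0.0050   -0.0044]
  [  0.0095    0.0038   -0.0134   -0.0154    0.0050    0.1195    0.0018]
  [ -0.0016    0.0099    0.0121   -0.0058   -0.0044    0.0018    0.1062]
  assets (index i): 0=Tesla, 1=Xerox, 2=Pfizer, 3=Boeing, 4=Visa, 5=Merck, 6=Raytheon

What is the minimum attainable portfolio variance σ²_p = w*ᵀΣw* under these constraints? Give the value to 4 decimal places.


0.0190

p=Σ⁻¹μ = [0.2382  2.3426  3.1008  1.4158  1.4511  1.2991  -0.1702]
q=Σ⁻¹𝟙 = [9.9399  21.1834  17.3513  8.7040  8.6035  9.5171  6.2848]
a=μᵀp=1.402217  b=𝟙ᵀp=9.677451  c=𝟙ᵀq=81.583901  D=ac−b²=20.745261
λ₁=(c·0.160−b)/D = (81.583901·0.160−9.677451)/20.745261 = 0.162735
λ₂=(a−b·0.160)/D = (1.402217−9.677451·0.160)/20.745261 = -0.007046
w* = 0.162735·p + -0.007046·q:
  w_0 = 0.162735·0.2382 + -0.007046·9.9399 = -0.0313  (Tesla)
  w_1 = 0.162735·2.3426 + -0.007046·21.1834 = 0.2320  (Xerox)
  w_2 = 0.162735·3.1008 + -0.007046·17.3513 = 0.3824  (Pfizer)
  w_3 = 0.162735·1.4158 + -0.007046·8.7040 = 0.1691  (Boeing)
  w_4 = 0.162735·1.4511 + -0.007046·8.6035 = 0.1755  (Visa)
  w_5 = 0.162735·1.2991 + -0.007046·9.5171 = 0.1443  (Merck)
  w_6 = 0.162735·-0.1702 + -0.007046·6.2848 = -0.0720  (Raytheon)
Σw_i=1.0000  μᵀw=0.1600
σ²=wᵀΣw=λ₁·μ_p+λ₂ = 0.162735·0.160 + -0.007046 = 0.018991 ≈ 0.0190


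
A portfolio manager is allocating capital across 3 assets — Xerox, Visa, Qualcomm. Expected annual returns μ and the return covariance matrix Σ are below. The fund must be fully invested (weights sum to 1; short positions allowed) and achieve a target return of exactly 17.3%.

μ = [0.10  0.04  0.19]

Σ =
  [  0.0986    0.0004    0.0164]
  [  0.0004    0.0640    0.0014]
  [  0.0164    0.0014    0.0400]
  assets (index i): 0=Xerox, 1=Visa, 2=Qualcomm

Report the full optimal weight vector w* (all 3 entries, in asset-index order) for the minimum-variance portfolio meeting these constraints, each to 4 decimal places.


0.0414  0.0885  0.8701

g=Σ⁻¹μ = [0.2415  0.5222  4.6327]
h=Σ⁻¹𝟙 = [6.4503  15.1072  21.8266]
a=μᵀg=0.925252  b=𝟙ᵀg=5.396378  c=𝟙ᵀh=43.384158  D=ac−b²=11.020364
λ₁=(c·0.173−b)/D = (43.384158·0.173−5.396378)/11.020364 = 0.191380
λ₂=(a−b·0.173)/D = (0.925252−5.396378·0.173)/11.020364 = -0.000755
w* = 0.191380·g + -0.000755·h:
  w_0 = 0.191380·0.2415 + -0.000755·6.4503 = 0.0414  (Xerox)
  w_1 = 0.191380·0.5222 + -0.000755·15.1072 = 0.0885  (Visa)
  w_2 = 0.191380·4.6327 + -0.000755·21.8266 = 0.8701  (Qualcomm)
Σw_i=1.0000  μᵀw=0.1730
σ²=wᵀΣw=λ₁·μ_p+λ₂ = 0.191380·0.173 + -0.000755 = 0.032354 ≈ 0.0324


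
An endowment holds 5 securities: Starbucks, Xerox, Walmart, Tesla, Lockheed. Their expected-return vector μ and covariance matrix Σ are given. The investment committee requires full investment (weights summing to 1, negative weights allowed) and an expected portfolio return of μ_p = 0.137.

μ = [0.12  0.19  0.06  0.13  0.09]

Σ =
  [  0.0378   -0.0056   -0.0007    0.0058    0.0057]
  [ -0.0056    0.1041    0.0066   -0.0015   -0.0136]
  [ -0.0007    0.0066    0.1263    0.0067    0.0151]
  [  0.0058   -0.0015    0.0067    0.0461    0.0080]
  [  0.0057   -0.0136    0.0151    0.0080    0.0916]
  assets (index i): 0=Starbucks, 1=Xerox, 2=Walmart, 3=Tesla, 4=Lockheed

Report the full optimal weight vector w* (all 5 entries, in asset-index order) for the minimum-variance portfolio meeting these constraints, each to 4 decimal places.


0.3523  0.2569  0.0119  0.2775  0.1014

p=Σ⁻¹μ = [3.0008  2.1260  0.1511  2.3365  0.8825]
q=Σ⁻¹𝟙 = [24.4413  11.9643  5.4897  16.6794  8.8108]
a=μᵀp=1.156262  b=𝟙ᵀp=8.496850  c=𝟙ᵀq=67.385500  D=ac−b²=5.718822
λ₁=(c·0.137−b)/D = (67.385500·0.137−8.496850)/5.718822 = 0.128517
λ₂=(a−b·0.137)/D = (1.156262−8.496850·0.137)/5.718822 = -0.001365
w* = 0.128517·p + -0.001365·q:
  w_0 = 0.128517·3.0008 + -0.001365·24.4413 = 0.3523  (Starbucks)
  w_1 = 0.128517·2.1260 + -0.001365·11.9643 = 0.2569  (Xerox)
  w_2 = 0.128517·0.1511 + -0.001365·5.4897 = 0.0119  (Walmart)
  w_3 = 0.128517·2.3365 + -0.001365·16.6794 = 0.2775  (Tesla)
  w_4 = 0.128517·0.8825 + -0.001365·8.8108 = 0.1014  (Lockheed)
Σw_i=1.0000  μᵀw=0.1370
σ²=wᵀΣw=λ₁·μ_p+λ₂ = 0.128517·0.137 + -0.001365 = 0.016242 ≈ 0.0162


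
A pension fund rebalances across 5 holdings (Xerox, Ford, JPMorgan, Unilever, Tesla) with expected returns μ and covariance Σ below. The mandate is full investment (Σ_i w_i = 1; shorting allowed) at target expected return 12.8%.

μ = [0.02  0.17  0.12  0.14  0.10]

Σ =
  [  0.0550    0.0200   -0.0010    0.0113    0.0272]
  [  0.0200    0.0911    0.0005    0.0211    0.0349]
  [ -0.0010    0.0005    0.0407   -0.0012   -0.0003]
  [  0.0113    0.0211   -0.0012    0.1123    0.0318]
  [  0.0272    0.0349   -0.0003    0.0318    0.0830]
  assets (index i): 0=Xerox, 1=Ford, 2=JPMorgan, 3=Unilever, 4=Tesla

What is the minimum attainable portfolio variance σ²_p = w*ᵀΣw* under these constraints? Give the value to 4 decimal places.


u=Σ⁻¹μ = [-0.5375  1.6165  2.9453  0.9275  0.3565]
v=Σ⁻¹𝟙 = [13.9966  5.2120  25.0469  5.9078  3.0969]
a=μᵀu=0.783002  b=𝟙ᵀu=5.308368  c=𝟙ᵀv=53.260136  D=ac−b²=13.524006
λ₁=(c·0.128−b)/D = (53.260136·0.128−5.308368)/13.524006 = 0.111574
λ₂=(a−b·0.128)/D = (0.783002−5.308368·0.128)/13.524006 = 0.007655
w* = 0.111574·u + 0.007655·v:
  w_0 = 0.111574·-0.5375 + 0.007655·13.9966 = 0.0472  (Xerox)
  w_1 = 0.111574·1.6165 + 0.007655·5.2120 = 0.2203  (Ford)
  w_2 = 0.111574·2.9453 + 0.007655·25.0469 = 0.5204  (JPMorgan)
  w_3 = 0.111574·0.9275 + 0.007655·5.9078 = 0.1487  (Unilever)
  w_4 = 0.111574·0.3565 + 0.007655·3.0969 = 0.0635  (Tesla)
Σw_i=1.0000  μᵀw=0.1280
σ²=wᵀΣw=λ₁·μ_p+λ₂ = 0.111574·0.128 + 0.007655 = 0.021937 ≈ 0.0219

0.0219


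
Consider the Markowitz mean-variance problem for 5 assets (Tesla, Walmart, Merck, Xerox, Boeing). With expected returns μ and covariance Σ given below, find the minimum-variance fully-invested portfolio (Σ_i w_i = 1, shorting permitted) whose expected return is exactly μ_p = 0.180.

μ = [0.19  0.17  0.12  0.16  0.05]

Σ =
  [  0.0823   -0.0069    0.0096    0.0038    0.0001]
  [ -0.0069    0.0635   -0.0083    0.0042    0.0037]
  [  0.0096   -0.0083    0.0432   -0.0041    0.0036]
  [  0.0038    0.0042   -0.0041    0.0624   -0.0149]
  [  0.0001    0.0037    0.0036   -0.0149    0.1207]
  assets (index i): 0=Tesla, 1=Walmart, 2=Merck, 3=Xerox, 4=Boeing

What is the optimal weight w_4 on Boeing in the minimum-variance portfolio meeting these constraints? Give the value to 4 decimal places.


u=Σ⁻¹μ = [2.0877  3.1095  3.1093  2.5611  0.5406]
v=Σ⁻¹𝟙 = [9.8831  18.4183  25.4384  18.0479  9.1814]
a=μᵀu=1.735205  b=𝟙ᵀu=11.408226  c=𝟙ᵀv=80.969023  D=ac−b²=10.350205
λ₁=(c·0.180−b)/D = (80.969023·0.180−11.408226)/10.350205 = 0.305907
λ₂=(a−b·0.180)/D = (1.735205−11.408226·0.180)/10.350205 = -0.030751
w* = 0.305907·u + -0.030751·v:
  w_0 = 0.305907·2.0877 + -0.030751·9.8831 = 0.3347  (Tesla)
  w_1 = 0.305907·3.1095 + -0.030751·18.4183 = 0.3849  (Walmart)
  w_2 = 0.305907·3.1093 + -0.030751·25.4384 = 0.1689  (Merck)
  w_3 = 0.305907·2.5611 + -0.030751·18.0479 = 0.2285  (Xerox)
  w_4 = 0.305907·0.5406 + -0.030751·9.1814 = -0.1170  (Boeing)
Σw_i=1.0000  μᵀw=0.1800
σ²=wᵀΣw=λ₁·μ_p+λ₂ = 0.305907·0.180 + -0.030751 = 0.024313 ≈ 0.0243

-0.1170


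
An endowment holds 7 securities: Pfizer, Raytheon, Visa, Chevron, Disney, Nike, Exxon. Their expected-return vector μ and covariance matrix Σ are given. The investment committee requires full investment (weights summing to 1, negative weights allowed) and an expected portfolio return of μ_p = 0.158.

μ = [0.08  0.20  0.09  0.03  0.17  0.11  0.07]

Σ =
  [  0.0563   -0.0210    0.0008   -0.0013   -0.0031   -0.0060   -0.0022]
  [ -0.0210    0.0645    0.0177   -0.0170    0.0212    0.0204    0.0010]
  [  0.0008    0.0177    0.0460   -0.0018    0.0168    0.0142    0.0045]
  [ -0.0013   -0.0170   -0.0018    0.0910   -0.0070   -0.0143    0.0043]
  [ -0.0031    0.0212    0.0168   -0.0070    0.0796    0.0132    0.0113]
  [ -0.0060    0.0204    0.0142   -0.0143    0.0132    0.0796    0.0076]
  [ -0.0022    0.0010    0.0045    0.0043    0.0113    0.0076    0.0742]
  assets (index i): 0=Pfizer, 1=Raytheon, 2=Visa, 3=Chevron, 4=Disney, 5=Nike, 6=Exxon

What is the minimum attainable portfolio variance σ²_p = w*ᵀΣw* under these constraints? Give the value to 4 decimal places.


0.0209

g=Σ⁻¹μ = [3.0657  3.9005  -0.2366  1.2533  1.1768  0.6206  0.6807]
h=Σ⁻¹𝟙 = [28.0626  22.5504  7.8244  16.9603  4.4802  8.7597  10.9683]
a=μᵀg=1.357644  b=𝟙ᵀg=10.461079  c=𝟙ᵀh=99.605913  D=ac−b²=25.795213
λ₁=(c·0.158−b)/D = (99.605913·0.158−10.461079)/25.795213 = 0.204559
λ₂=(a−b·0.158)/D = (1.357644−10.461079·0.158)/25.795213 = -0.011444
w* = 0.204559·g + -0.011444·h:
  w_0 = 0.204559·3.0657 + -0.011444·28.0626 = 0.3060  (Pfizer)
  w_1 = 0.204559·3.9005 + -0.011444·22.5504 = 0.5398  (Raytheon)
  w_2 = 0.204559·-0.2366 + -0.011444·7.8244 = -0.1379  (Visa)
  w_3 = 0.204559·1.2533 + -0.011444·16.9603 = 0.0623  (Chevron)
  w_4 = 0.204559·1.1768 + -0.011444·4.4802 = 0.1895  (Disney)
  w_5 = 0.204559·0.6206 + -0.011444·8.7597 = 0.0267  (Nike)
  w_6 = 0.204559·0.6807 + -0.011444·10.9683 = 0.0137  (Exxon)
Σw_i=1.0000  μᵀw=0.1580
σ²=wᵀΣw=λ₁·μ_p+λ₂ = 0.204559·0.158 + -0.011444 = 0.020876 ≈ 0.0209


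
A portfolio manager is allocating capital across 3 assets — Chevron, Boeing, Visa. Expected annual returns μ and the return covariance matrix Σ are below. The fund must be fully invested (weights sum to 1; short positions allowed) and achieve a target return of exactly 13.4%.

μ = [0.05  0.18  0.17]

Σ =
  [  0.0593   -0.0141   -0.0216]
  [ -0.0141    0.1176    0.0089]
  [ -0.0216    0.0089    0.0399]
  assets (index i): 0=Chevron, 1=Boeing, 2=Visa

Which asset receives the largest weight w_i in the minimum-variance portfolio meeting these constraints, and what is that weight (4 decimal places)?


Visa (0.5452)

x=Σ⁻¹μ = [3.2743  1.4918  5.7004]
y=Σ⁻¹𝟙 = [34.2227  9.4676  41.4774]
a=μᵀx=1.401306  b=𝟙ᵀx=10.466462  c=𝟙ᵀy=85.167693  D=ac−b²=9.799149
λ₁=(c·0.134−b)/D = (85.167693·0.134−10.466462)/9.799149 = 0.096540
λ₂=(a−b·0.134)/D = (1.401306−10.466462·0.134)/9.799149 = -0.000122
w* = 0.096540·x + -0.000122·y:
  w_0 = 0.096540·3.2743 + -0.000122·34.2227 = 0.3119  (Chevron)
  w_1 = 0.096540·1.4918 + -0.000122·9.4676 = 0.1429  (Boeing)
  w_2 = 0.096540·5.7004 + -0.000122·41.4774 = 0.5452  (Visa)
Σw_i=1.0000  μᵀw=0.1340
σ²=wᵀΣw=λ₁·μ_p+λ₂ = 0.096540·0.134 + -0.000122 = 0.012814 ≈ 0.0128


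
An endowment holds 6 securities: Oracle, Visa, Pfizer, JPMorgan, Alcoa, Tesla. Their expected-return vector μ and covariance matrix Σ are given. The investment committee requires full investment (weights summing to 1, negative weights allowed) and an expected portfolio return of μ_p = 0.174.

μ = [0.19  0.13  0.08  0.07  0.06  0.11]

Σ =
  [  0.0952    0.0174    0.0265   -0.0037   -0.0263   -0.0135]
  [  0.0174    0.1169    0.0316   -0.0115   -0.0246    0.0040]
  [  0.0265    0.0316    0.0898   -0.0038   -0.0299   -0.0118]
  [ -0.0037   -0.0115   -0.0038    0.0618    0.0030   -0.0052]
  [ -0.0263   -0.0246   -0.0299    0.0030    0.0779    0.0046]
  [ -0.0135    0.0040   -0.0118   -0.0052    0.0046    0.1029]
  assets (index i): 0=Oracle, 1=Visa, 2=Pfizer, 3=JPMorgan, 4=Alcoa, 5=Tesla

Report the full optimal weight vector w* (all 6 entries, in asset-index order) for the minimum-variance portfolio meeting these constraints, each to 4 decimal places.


u=Σ⁻¹μ = [2.4254  1.0929  0.7316  1.5446  2.0720  1.4140]
v=Σ⁻¹𝟙 = [14.1640  9.2034  14.3918  19.5088  24.5445  12.7577]
a=μᵀu=1.049414  b=𝟙ᵀu=9.280573  c=𝟙ᵀv=94.570155  D=ac−b²=13.114181
λ₁=(c·0.174−b)/D = (94.570155·0.174−9.280573)/13.114181 = 0.547090
λ₂=(a−b·0.174)/D = (1.049414−9.280573·0.174)/13.114181 = -0.043114
w* = 0.547090·u + -0.043114·v:
  w_0 = 0.547090·2.4254 + -0.043114·14.1640 = 0.7162  (Oracle)
  w_1 = 0.547090·1.0929 + -0.043114·9.2034 = 0.2011  (Visa)
  w_2 = 0.547090·0.7316 + -0.043114·14.3918 = -0.2202  (Pfizer)
  w_3 = 0.547090·1.5446 + -0.043114·19.5088 = 0.0040  (JPMorgan)
  w_4 = 0.547090·2.0720 + -0.043114·24.5445 = 0.0754  (Alcoa)
  w_5 = 0.547090·1.4140 + -0.043114·12.7577 = 0.2236  (Tesla)
Σw_i=1.0000  μᵀw=0.1740
σ²=wᵀΣw=λ₁·μ_p+λ₂ = 0.547090·0.174 + -0.043114 = 0.052080 ≈ 0.0521

0.7162  0.2011  -0.2202  0.0040  0.0754  0.2236


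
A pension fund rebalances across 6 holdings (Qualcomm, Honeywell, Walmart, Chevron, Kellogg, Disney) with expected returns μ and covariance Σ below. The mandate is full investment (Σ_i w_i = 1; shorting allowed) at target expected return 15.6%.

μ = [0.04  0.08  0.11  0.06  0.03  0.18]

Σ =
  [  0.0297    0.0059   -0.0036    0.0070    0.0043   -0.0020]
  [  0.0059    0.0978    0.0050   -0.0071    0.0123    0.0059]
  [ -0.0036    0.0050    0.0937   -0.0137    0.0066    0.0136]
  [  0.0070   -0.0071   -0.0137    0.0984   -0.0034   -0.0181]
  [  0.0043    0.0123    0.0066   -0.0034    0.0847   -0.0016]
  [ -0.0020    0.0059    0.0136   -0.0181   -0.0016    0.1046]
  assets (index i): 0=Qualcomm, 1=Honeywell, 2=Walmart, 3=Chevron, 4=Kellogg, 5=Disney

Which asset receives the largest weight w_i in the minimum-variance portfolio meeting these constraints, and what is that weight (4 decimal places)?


u=Σ⁻¹μ = [1.1929  0.6374  1.0712  1.0491  0.1928  1.7529]
v=Σ⁻¹𝟙 = [30.1225  6.9536  11.0849  12.3243  9.0981  10.5745]
a=μᵀu=0.600794  b=𝟙ᵀu=5.896327  c=𝟙ᵀv=80.157739  D=ac−b²=13.391615
λ₁=(c·0.156−b)/D = (80.157739·0.156−5.896327)/13.391615 = 0.493464
λ₂=(a−b·0.156)/D = (0.600794−5.896327·0.156)/13.391615 = -0.023823
w* = 0.493464·u + -0.023823·v:
  w_0 = 0.493464·1.1929 + -0.023823·30.1225 = -0.1290  (Qualcomm)
  w_1 = 0.493464·0.6374 + -0.023823·6.9536 = 0.1489  (Honeywell)
  w_2 = 0.493464·1.0712 + -0.023823·11.0849 = 0.2645  (Walmart)
  w_3 = 0.493464·1.0491 + -0.023823·12.3243 = 0.2241  (Chevron)
  w_4 = 0.493464·0.1928 + -0.023823·9.0981 = -0.1216  (Kellogg)
  w_5 = 0.493464·1.7529 + -0.023823·10.5745 = 0.6131  (Disney)
Σw_i=1.0000  μᵀw=0.1560
σ²=wᵀΣw=λ₁·μ_p+λ₂ = 0.493464·0.156 + -0.023823 = 0.053157 ≈ 0.0532

Disney (0.6131)


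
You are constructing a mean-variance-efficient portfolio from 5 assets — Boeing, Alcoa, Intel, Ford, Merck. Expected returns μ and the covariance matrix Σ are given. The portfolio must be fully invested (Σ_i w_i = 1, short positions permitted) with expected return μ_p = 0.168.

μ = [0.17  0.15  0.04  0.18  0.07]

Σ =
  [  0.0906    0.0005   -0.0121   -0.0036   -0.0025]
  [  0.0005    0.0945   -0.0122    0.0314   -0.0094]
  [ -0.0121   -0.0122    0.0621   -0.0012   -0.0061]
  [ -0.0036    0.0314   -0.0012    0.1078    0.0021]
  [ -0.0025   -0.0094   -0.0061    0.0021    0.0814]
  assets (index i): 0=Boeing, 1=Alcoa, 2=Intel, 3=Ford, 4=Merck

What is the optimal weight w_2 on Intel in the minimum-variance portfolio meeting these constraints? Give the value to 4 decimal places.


-0.0231

u=Σ⁻¹μ = [2.1517  1.4480  1.4882  1.3136  1.1709]
v=Σ⁻¹𝟙 = [14.7379  13.1181  23.2218  5.8975  15.8406]
a=μᵀu=0.960926  b=𝟙ᵀu=7.572421  c=𝟙ᵀv=72.815879  D=ac−b²=12.629080
λ₁=(c·0.168−b)/D = (72.815879·0.168−7.572421)/12.629080 = 0.369041
λ₂=(a−b·0.168)/D = (0.960926−7.572421·0.168)/12.629080 = -0.024645
w* = 0.369041·u + -0.024645·v:
  w_0 = 0.369041·2.1517 + -0.024645·14.7379 = 0.4308  (Boeing)
  w_1 = 0.369041·1.4480 + -0.024645·13.1181 = 0.2111  (Alcoa)
  w_2 = 0.369041·1.4882 + -0.024645·23.2218 = -0.0231  (Intel)
  w_3 = 0.369041·1.3136 + -0.024645·5.8975 = 0.3394  (Ford)
  w_4 = 0.369041·1.1709 + -0.024645·15.8406 = 0.0417  (Merck)
Σw_i=1.0000  μᵀw=0.1680
σ²=wᵀΣw=λ₁·μ_p+λ₂ = 0.369041·0.168 + -0.024645 = 0.037354 ≈ 0.0374


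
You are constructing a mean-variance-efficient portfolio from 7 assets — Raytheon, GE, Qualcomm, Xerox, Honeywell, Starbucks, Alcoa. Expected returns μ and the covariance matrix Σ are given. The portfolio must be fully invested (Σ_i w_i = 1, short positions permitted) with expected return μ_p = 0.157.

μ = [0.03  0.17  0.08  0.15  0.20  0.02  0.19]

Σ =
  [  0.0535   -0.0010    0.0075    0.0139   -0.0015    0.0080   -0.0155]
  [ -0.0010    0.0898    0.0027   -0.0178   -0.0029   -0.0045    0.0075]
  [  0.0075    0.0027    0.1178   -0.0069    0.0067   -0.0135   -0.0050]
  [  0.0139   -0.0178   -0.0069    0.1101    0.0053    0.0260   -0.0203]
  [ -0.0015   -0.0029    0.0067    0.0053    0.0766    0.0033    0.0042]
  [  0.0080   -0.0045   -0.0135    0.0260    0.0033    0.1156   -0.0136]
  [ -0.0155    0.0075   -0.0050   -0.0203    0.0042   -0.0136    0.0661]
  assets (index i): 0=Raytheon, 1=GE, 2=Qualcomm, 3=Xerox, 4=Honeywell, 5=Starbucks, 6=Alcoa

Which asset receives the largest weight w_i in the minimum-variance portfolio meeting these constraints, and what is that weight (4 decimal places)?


Alcoa (0.2897)

g=Σ⁻¹μ = [0.9946  2.0943  0.7227  2.1150  2.3049  0.1352  3.4556]
h=Σ⁻¹𝟙 = [20.7316  12.0344  8.9290  10.7536  10.7113  8.7945  23.7314]
a=μᵀg=1.881173  b=𝟙ᵀg=11.822268  c=𝟙ᵀh=95.685792  D=ac−b²=40.235525
λ₁=(c·0.157−b)/D = (95.685792·0.157−11.822268)/40.235525 = 0.079542
λ₂=(a−b·0.157)/D = (1.881173−11.822268·0.157)/40.235525 = 0.000623
w* = 0.079542·g + 0.000623·h:
  w_0 = 0.079542·0.9946 + 0.000623·20.7316 = 0.0920  (Raytheon)
  w_1 = 0.079542·2.0943 + 0.000623·12.0344 = 0.1741  (GE)
  w_2 = 0.079542·0.7227 + 0.000623·8.9290 = 0.0631  (Qualcomm)
  w_3 = 0.079542·2.1150 + 0.000623·10.7536 = 0.1749  (Xerox)
  w_4 = 0.079542·2.3049 + 0.000623·10.7113 = 0.1900  (Honeywell)
  w_5 = 0.079542·0.1352 + 0.000623·8.7945 = 0.0162  (Starbucks)
  w_6 = 0.079542·3.4556 + 0.000623·23.7314 = 0.2897  (Alcoa)
Σw_i=1.0000  μᵀw=0.1570
σ²=wᵀΣw=λ₁·μ_p+λ₂ = 0.079542·0.157 + 0.000623 = 0.013111 ≈ 0.0131


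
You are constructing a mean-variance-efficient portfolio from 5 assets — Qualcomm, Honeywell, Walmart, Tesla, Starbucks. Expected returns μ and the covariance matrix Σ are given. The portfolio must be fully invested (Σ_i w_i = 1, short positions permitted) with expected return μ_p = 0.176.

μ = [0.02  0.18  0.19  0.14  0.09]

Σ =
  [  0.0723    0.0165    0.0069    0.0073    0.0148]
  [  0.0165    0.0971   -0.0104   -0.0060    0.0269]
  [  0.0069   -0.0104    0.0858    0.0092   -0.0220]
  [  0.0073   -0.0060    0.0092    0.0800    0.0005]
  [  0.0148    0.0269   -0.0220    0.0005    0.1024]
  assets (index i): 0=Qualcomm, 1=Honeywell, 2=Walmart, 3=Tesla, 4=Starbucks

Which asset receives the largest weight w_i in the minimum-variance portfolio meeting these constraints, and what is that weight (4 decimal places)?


x=Σ⁻¹μ = [-0.8259  2.1006  2.6120  1.6763  0.9995]
y=Σ⁻¹𝟙 = [7.6316  8.5411  13.2757  10.8599  9.2181]
a=μᵀx=1.182495  b=𝟙ᵀx=6.562423  c=𝟙ᵀy=49.526368  D=ac−b²=15.499263
λ₁=(c·0.176−b)/D = (49.526368·0.176−6.562423)/15.499263 = 0.138988
λ₂=(a−b·0.176)/D = (1.182495−6.562423·0.176)/15.499263 = 0.001775
w* = 0.138988·x + 0.001775·y:
  w_0 = 0.138988·-0.8259 + 0.001775·7.6316 = -0.1012  (Qualcomm)
  w_1 = 0.138988·2.1006 + 0.001775·8.5411 = 0.3071  (Honeywell)
  w_2 = 0.138988·2.6120 + 0.001775·13.2757 = 0.3866  (Walmart)
  w_3 = 0.138988·1.6763 + 0.001775·10.8599 = 0.2523  (Tesla)
  w_4 = 0.138988·0.9995 + 0.001775·9.2181 = 0.1553  (Starbucks)
Σw_i=1.0000  μᵀw=0.1760
σ²=wᵀΣw=λ₁·μ_p+λ₂ = 0.138988·0.176 + 0.001775 = 0.026237 ≈ 0.0262

Walmart (0.3866)


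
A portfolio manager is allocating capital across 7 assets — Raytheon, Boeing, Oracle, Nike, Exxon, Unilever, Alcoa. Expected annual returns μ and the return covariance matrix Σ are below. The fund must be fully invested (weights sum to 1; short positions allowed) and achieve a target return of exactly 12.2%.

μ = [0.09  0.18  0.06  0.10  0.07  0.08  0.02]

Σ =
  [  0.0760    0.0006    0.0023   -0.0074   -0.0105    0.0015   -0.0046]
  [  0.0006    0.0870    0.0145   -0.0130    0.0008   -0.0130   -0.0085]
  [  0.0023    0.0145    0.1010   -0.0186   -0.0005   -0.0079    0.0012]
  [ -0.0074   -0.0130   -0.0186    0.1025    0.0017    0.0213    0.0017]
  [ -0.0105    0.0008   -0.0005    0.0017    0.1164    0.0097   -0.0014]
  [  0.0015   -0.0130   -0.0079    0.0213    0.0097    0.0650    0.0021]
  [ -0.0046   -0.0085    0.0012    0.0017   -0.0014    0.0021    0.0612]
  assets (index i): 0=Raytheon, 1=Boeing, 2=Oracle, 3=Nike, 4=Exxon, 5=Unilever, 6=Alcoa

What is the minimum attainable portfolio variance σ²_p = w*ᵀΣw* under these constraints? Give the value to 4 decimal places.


g=Σ⁻¹μ = [1.3655  2.3969  0.5308  1.1955  0.5979  1.2399  0.6899]
h=Σ⁻¹𝟙 = [15.9376  15.1626  10.3495  11.4151  8.8933  13.6301  18.8594]
a=μᵀg=0.860571  b=𝟙ᵀg=8.016267  c=𝟙ᵀh=94.247682  D=ac−b²=16.846275
λ₁=(c·0.122−b)/D = (94.247682·0.122−8.016267)/16.846275 = 0.206690
λ₂=(a−b·0.122)/D = (0.860571−8.016267·0.122)/16.846275 = -0.006970
w* = 0.206690·g + -0.006970·h:
  w_0 = 0.206690·1.3655 + -0.006970·15.9376 = 0.1712  (Raytheon)
  w_1 = 0.206690·2.3969 + -0.006970·15.1626 = 0.3897  (Boeing)
  w_2 = 0.206690·0.5308 + -0.006970·10.3495 = 0.0376  (Oracle)
  w_3 = 0.206690·1.1955 + -0.006970·11.4151 = 0.1675  (Nike)
  w_4 = 0.206690·0.5979 + -0.006970·8.8933 = 0.0616  (Exxon)
  w_5 = 0.206690·1.2399 + -0.006970·13.6301 = 0.1613  (Unilever)
  w_6 = 0.206690·0.6899 + -0.006970·18.8594 = 0.0111  (Alcoa)
Σw_i=1.0000  μᵀw=0.1220
σ²=wᵀΣw=λ₁·μ_p+λ₂ = 0.206690·0.122 + -0.006970 = 0.018246 ≈ 0.0182

0.0182
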